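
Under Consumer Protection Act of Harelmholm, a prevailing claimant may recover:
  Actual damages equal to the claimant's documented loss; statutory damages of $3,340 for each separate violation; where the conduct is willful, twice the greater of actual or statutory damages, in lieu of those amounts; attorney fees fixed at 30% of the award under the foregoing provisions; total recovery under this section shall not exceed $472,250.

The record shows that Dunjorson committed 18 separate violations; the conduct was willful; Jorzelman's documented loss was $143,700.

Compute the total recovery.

$373,620

Statutory damages: 18 × $3,340 = $60,120
Greater of actual damages ($143,700) or statutory damages ($60,120): $143,700
Doubled: 2 × $143,700 = $287,400
Attorney fees: 30% of $287,400 = $86,220
Total before cap: $287,400 + $86,220 = $373,620
Cap at $472,250: $373,620 is within the cap, no reduction.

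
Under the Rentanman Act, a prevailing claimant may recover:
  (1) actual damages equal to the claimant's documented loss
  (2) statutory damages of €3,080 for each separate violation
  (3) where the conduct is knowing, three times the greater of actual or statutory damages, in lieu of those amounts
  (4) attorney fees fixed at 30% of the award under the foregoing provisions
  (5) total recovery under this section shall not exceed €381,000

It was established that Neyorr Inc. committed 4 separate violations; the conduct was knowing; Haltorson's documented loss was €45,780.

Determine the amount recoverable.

Total recovery: €178,542

Statutory damages: 4 × €3,080 = €12,320
Greater of actual damages (€45,780) or statutory damages (€12,320): €45,780
Trebled: 3 × €45,780 = €137,340
Attorney fees: 30% of €137,340 = €41,202
Total before cap: €137,340 + €41,202 = €178,542
Cap at €381,000: €178,542 is within the cap, no reduction.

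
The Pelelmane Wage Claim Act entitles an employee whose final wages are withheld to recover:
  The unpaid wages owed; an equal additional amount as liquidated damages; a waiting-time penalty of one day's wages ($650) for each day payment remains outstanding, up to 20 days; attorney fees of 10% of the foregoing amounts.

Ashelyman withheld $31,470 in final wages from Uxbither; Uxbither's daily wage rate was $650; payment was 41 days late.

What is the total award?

$83,534

Liquidated damages (equal amount): $31,470
Penalty days: min(41, 20) = 20
Waiting-time penalty: 20 × $650 = $13,000
Subtotal: $31,470 + $31,470 + $13,000 = $75,940
Attorney fees: 10% of $75,940 = $7,594
Total award: $75,940 + $7,594 = $83,534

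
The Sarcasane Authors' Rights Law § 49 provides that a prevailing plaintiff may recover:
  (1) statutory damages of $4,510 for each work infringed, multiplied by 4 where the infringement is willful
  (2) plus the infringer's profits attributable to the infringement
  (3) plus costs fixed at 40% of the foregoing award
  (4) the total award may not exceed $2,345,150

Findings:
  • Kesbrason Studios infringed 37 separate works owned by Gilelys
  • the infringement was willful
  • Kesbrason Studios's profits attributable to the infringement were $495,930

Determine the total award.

$1,628,774

Statutory damages: 37 × $4,510 = $166,870
Multiplied by 4: 4 × $166,870 = $667,480
Combined award: $667,480 + $495,930 = $1,163,410
Costs: 40% of $1,163,410 = $465,364
Award plus costs: $1,163,410 + $465,364 = $1,628,774
Cap at $2,345,150: $1,628,774 is within the cap, no reduction.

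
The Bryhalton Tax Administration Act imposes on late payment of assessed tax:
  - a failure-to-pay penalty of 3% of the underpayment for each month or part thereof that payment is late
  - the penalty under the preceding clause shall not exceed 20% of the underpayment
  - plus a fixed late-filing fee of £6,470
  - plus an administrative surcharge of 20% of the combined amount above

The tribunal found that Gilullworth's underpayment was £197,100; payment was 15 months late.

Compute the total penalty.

Accrued rate: 3% × 15 = 45%, capped at 20% → 20%
Failure-to-pay penalty: 20% of £197,100 = £39,420
Penalty before surcharge: £39,420 + £6,470 = £45,890
Administrative surcharge: 20% of £45,890 = £9,178
Total penalty: £45,890 + £9,178 = £55,068

£55,068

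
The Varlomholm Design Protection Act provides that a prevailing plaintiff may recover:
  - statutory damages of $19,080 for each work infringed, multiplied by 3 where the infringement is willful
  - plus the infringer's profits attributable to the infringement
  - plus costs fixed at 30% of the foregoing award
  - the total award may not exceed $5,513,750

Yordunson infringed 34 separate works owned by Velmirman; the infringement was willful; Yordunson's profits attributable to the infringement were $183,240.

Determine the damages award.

Statutory damages: 34 × $19,080 = $648,720
Trebled: 3 × $648,720 = $1,946,160
Combined award: $1,946,160 + $183,240 = $2,129,400
Costs: 30% of $2,129,400 = $638,820
Award plus costs: $2,129,400 + $638,820 = $2,768,220
Cap at $5,513,750: $2,768,220 is within the cap, no reduction.

$2,768,220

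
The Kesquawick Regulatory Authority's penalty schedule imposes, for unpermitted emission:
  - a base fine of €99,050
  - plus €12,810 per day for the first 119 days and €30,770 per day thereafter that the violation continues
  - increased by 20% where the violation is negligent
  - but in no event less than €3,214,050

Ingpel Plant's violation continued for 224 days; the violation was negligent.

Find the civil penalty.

First 119 days: 119 × €12,810 = €1,524,390
Remaining days: (224 − 119) × €30,770 = €3,230,850
Per-day component: €1,524,390 + €3,230,850 = €4,755,240
Base plus per-day: €99,050 + €4,755,240 = €4,854,290
Enhancement: 20% of €4,854,290 = €970,858
Enhanced fine: €4,854,290 + €970,858 = €5,825,148
Minimum €3,214,050: €5,825,148 meets the minimum, no increase.

€5,825,148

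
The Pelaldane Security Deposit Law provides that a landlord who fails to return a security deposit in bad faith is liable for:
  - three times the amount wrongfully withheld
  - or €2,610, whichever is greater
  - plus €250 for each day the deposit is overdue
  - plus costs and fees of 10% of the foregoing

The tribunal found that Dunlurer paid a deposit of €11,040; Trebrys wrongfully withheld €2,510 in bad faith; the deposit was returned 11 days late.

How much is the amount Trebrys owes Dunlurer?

Recovery: €11,308

Trebled: 3 × €2,510 = €7,530
Minimum €2,610: €7,530 meets the minimum, no increase.
Late-return penalty: 11 × €250 = €2,750
Damages plus late penalty: €7,530 + €2,750 = €10,280
Costs and fees: 10% of €10,280 = €1,028
Total recovery: €10,280 + €1,028 = €11,308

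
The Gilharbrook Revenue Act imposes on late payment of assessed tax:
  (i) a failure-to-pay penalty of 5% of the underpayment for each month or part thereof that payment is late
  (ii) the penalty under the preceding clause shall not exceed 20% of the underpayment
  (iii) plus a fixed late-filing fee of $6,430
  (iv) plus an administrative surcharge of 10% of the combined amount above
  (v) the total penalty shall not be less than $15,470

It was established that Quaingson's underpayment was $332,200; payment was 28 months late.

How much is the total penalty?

$80,157

Accrued rate: 5% × 28 = 140%, capped at 20% → 20%
Failure-to-pay penalty: 20% of $332,200 = $66,440
Penalty before surcharge: $66,440 + $6,430 = $72,870
Administrative surcharge: 10% of $72,870 = $7,287
Total penalty: $72,870 + $7,287 = $80,157
Minimum $15,470: $80,157 meets the minimum, no increase.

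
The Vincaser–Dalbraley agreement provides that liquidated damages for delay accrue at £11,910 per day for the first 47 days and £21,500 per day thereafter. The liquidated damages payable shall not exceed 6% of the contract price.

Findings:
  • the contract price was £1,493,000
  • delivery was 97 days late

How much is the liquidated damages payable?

Liquidated damages: £89,580

First 47 days: 47 × £11,910 = £559,770
Remaining days: (97 − 47) × £21,500 = £1,075,000
Accrued per-day damages: £559,770 + £1,075,000 = £1,634,770
Cap: 6% of £1,493,000 = £89,580
Cap at £89,580: £1,634,770 exceeds the cap → £89,580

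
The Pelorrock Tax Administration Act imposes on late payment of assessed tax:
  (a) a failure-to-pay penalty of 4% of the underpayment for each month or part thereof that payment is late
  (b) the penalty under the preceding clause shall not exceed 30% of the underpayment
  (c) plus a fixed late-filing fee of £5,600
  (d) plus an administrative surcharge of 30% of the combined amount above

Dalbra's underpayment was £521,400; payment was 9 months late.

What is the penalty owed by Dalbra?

£210,626

Accrued rate: 4% × 9 = 36%, capped at 30% → 30%
Failure-to-pay penalty: 30% of £521,400 = £156,420
Penalty before surcharge: £156,420 + £5,600 = £162,020
Administrative surcharge: 30% of £162,020 = £48,606
Total penalty: £162,020 + £48,606 = £210,626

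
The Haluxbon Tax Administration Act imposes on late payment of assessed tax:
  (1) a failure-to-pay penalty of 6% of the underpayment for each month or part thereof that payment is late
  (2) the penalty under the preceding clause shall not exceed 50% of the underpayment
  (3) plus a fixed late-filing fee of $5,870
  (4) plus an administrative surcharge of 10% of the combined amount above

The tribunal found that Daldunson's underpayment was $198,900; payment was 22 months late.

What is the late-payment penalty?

Accrued rate: 6% × 22 = 132%, capped at 50% → 50%
Failure-to-pay penalty: 50% of $198,900 = $99,450
Penalty before surcharge: $99,450 + $5,870 = $105,320
Administrative surcharge: 10% of $105,320 = $10,532
Total penalty: $105,320 + $10,532 = $115,852

$115,852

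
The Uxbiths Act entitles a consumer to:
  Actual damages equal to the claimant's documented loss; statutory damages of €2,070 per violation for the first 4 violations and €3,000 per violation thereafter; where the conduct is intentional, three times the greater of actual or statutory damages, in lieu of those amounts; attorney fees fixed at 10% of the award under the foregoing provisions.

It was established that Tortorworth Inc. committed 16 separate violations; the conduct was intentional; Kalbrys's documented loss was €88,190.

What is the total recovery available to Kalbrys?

First 4 violations: 4 × €2,070 = €8,280
Remaining violations: (16 − 4) × €3,000 = €36,000
Statutory damages: €8,280 + €36,000 = €44,280
Greater of actual damages (€88,190) or statutory damages (€44,280): €88,190
Trebled: 3 × €88,190 = €264,570
Attorney fees: 10% of €264,570 = €26,457
Total recovery: €264,570 + €26,457 = €291,027

€291,027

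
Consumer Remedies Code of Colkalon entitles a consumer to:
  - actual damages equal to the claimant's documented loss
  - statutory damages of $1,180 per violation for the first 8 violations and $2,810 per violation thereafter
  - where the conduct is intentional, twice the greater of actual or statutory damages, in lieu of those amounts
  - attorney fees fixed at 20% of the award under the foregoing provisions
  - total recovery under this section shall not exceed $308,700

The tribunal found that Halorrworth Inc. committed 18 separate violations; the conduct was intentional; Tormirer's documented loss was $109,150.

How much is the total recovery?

First 8 violations: 8 × $1,180 = $9,440
Remaining violations: (18 − 8) × $2,810 = $28,100
Statutory damages: $9,440 + $28,100 = $37,540
Greater of actual damages ($109,150) or statutory damages ($37,540): $109,150
Doubled: 2 × $109,150 = $218,300
Attorney fees: 20% of $218,300 = $43,660
Total before cap: $218,300 + $43,660 = $261,960
Cap at $308,700: $261,960 is within the cap, no reduction.

Total recovery: $261,960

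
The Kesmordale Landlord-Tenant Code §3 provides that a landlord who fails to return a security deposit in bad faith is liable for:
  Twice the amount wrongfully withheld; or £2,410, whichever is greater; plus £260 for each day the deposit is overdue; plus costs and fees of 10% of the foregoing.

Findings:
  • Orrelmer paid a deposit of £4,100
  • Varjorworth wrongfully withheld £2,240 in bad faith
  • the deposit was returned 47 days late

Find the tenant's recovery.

Doubled: 2 × £2,240 = £4,480
Minimum £2,410: £4,480 meets the minimum, no increase.
Late-return penalty: 47 × £260 = £12,220
Damages plus late penalty: £4,480 + £12,220 = £16,700
Costs and fees: 10% of £16,700 = £1,670
Total recovery: £16,700 + £1,670 = £18,370

£18,370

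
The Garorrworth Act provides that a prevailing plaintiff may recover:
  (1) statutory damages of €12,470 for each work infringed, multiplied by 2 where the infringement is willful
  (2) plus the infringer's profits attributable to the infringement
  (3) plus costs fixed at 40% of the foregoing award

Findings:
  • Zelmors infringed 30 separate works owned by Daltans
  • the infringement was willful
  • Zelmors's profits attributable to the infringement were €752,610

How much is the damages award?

Statutory damages: 30 × €12,470 = €374,100
Doubled: 2 × €374,100 = €748,200
Combined award: €748,200 + €752,610 = €1,500,810
Costs: 40% of €1,500,810 = €600,324
Award plus costs: €1,500,810 + €600,324 = €2,101,134

€2,101,134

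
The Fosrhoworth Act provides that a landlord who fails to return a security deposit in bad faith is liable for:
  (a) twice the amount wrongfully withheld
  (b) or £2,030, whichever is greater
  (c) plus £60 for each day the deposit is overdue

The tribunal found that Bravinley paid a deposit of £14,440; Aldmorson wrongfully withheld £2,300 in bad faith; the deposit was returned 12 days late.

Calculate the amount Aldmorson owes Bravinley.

£5,320

Doubled: 2 × £2,300 = £4,600
Minimum £2,030: £4,600 meets the minimum, no increase.
Late-return penalty: 12 × £60 = £720
Damages plus late penalty: £4,600 + £720 = £5,320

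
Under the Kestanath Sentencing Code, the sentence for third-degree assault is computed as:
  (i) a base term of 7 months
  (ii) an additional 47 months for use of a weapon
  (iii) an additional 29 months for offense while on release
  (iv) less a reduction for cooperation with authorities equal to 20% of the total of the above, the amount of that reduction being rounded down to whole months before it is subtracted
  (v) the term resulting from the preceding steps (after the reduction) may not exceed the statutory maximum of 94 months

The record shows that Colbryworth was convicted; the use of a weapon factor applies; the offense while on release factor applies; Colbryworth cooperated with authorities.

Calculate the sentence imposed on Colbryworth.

67 months

Use of a weapon enhancement: +47 months
Offense while on release enhancement: +29 months
Adjusted term: 7 months + 47 months + 29 months = 83 months
Cooperation with authorities reduction: 20% of 83 months = 16 months (rounded down)
After reduction: 83 − 16 = 67 months
Cap at 94 months: 67 months is within the cap, no reduction.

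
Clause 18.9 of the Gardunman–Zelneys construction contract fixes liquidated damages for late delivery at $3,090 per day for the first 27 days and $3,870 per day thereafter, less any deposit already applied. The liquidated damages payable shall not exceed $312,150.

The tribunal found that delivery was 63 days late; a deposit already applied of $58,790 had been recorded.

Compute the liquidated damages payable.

$163,960

First 27 days: 27 × $3,090 = $83,430
Remaining days: (63 − 27) × $3,870 = $139,320
Accrued per-day damages: $83,430 + $139,320 = $222,750
Less deposit already applied: $222,750 − $58,790 = $163,960
Cap at $312,150: $163,960 is within the cap, no reduction.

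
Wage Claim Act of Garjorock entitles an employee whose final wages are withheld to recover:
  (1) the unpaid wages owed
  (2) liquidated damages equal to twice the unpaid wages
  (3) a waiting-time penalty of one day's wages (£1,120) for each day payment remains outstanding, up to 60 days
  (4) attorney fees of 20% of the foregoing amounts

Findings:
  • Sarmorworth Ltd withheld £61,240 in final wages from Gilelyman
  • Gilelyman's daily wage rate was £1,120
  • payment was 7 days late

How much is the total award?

Doubled: 2 × £61,240 = £122,480
Penalty days: min(7, 60) = 7
Waiting-time penalty: 7 × £1,120 = £7,840
Subtotal: £61,240 + £122,480 + £7,840 = £191,560
Attorney fees: 20% of £191,560 = £38,312
Total award: £191,560 + £38,312 = £229,872

£229,872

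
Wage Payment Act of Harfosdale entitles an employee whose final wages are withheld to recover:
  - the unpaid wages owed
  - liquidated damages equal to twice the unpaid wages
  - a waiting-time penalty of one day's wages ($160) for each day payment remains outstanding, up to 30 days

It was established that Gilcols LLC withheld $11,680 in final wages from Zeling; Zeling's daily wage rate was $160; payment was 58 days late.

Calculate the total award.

$39,840

Doubled: 2 × $11,680 = $23,360
Penalty days: min(58, 30) = 30
Waiting-time penalty: 30 × $160 = $4,800
Total award: $11,680 + $23,360 + $4,800 = $39,840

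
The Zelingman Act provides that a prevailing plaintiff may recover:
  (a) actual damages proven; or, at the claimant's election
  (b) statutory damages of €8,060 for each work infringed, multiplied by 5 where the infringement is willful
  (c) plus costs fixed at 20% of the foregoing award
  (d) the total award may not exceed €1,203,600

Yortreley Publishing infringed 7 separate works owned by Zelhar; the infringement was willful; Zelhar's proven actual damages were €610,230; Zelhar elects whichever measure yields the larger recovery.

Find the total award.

Statutory damages: 7 × €8,060 = €56,420
Multiplied by 5: 5 × €56,420 = €282,100
Greater of actual damages (€610,230) or enhanced statutory damages (€282,100): €610,230
Costs: 20% of €610,230 = €122,046
Award plus costs: €610,230 + €122,046 = €732,276
Cap at €1,203,600: €732,276 is within the cap, no reduction.

€732,276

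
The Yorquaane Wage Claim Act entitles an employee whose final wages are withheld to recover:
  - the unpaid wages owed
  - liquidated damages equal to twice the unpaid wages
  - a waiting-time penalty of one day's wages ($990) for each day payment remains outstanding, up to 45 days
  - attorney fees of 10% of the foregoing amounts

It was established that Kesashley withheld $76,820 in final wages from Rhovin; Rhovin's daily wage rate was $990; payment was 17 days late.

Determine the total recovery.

$272,019

Doubled: 2 × $76,820 = $153,640
Penalty days: min(17, 45) = 17
Waiting-time penalty: 17 × $990 = $16,830
Subtotal: $76,820 + $153,640 + $16,830 = $247,290
Attorney fees: 10% of $247,290 = $24,729
Total award: $247,290 + $24,729 = $272,019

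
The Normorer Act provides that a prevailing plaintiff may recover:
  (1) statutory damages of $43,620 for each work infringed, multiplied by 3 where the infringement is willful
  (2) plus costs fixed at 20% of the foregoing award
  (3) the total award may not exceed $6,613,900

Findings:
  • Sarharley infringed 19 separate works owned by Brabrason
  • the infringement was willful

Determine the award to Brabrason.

Statutory damages: 19 × $43,620 = $828,780
Trebled: 3 × $828,780 = $2,486,340
Costs: 20% of $2,486,340 = $497,268
Award plus costs: $2,486,340 + $497,268 = $2,983,608
Cap at $6,613,900: $2,983,608 is within the cap, no reduction.

$2,983,608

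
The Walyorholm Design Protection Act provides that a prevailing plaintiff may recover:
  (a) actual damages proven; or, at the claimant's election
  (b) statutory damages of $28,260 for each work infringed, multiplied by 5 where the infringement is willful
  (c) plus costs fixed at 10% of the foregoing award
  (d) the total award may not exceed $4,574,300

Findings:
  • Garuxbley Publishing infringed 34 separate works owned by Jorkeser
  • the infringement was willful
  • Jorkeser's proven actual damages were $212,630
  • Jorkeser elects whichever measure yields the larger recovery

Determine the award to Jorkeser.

Statutory damages: 34 × $28,260 = $960,840
Multiplied by 5: 5 × $960,840 = $4,804,200
Greater of actual damages ($212,630) or enhanced statutory damages ($4,804,200): $4,804,200
Costs: 10% of $4,804,200 = $480,420
Award plus costs: $4,804,200 + $480,420 = $5,284,620
Cap at $4,574,300: $5,284,620 exceeds the cap → $4,574,300

$4,574,300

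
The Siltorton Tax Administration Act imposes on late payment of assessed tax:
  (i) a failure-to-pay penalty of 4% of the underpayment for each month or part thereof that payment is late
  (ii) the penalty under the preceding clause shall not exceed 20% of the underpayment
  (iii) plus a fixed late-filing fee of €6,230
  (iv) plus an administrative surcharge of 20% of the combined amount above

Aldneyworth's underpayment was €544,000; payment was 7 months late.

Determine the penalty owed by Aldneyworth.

€138,036

Accrued rate: 4% × 7 = 28%, capped at 20% → 20%
Failure-to-pay penalty: 20% of €544,000 = €108,800
Penalty before surcharge: €108,800 + €6,230 = €115,030
Administrative surcharge: 20% of €115,030 = €23,006
Total penalty: €115,030 + €23,006 = €138,036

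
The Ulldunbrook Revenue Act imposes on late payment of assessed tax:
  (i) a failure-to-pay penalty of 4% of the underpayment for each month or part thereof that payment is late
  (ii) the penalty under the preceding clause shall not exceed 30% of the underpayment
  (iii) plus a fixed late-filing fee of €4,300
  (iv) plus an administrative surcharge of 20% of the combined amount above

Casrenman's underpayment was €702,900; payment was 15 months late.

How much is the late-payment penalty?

Penalty: €258,204

Accrued rate: 4% × 15 = 60%, capped at 30% → 30%
Failure-to-pay penalty: 30% of €702,900 = €210,870
Penalty before surcharge: €210,870 + €4,300 = €215,170
Administrative surcharge: 20% of €215,170 = €43,034
Total penalty: €215,170 + €43,034 = €258,204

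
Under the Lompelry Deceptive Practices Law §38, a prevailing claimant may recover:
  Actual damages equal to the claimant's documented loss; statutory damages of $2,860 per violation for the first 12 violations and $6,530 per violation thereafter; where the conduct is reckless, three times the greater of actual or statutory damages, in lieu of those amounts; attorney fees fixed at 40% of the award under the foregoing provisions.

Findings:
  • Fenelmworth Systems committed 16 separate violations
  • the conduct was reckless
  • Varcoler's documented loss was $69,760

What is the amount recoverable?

First 12 violations: 12 × $2,860 = $34,320
Remaining violations: (16 − 12) × $6,530 = $26,120
Statutory damages: $34,320 + $26,120 = $60,440
Greater of actual damages ($69,760) or statutory damages ($60,440): $69,760
Trebled: 3 × $69,760 = $209,280
Attorney fees: 40% of $209,280 = $83,712
Total recovery: $209,280 + $83,712 = $292,992

$292,992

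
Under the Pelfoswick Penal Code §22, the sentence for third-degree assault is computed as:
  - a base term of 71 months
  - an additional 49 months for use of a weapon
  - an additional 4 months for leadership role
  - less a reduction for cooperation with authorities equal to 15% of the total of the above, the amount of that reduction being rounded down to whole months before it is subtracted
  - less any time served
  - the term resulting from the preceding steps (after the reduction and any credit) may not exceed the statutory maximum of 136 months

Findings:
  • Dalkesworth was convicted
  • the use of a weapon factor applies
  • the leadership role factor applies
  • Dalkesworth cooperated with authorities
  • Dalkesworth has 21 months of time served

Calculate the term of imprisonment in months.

Use of a weapon enhancement: +49 months
Leadership role enhancement: +4 months
Adjusted term: 71 months + 49 months + 4 months = 124 months
Cooperation with authorities reduction: 15% of 124 months = 18 months (rounded down)
After reduction: 124 − 18 = 106 months
Less time served: 106 months − 21 months = 85 months
Cap at 136 months: 85 months is within the cap, no reduction.

Sentence: 85 months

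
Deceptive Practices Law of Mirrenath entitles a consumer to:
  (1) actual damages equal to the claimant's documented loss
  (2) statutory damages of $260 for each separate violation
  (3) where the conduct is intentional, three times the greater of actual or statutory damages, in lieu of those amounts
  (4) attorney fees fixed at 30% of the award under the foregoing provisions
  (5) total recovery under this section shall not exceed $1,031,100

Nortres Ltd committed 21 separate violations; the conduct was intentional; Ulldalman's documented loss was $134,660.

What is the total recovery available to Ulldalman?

Statutory damages: 21 × $260 = $5,460
Greater of actual damages ($134,660) or statutory damages ($5,460): $134,660
Trebled: 3 × $134,660 = $403,980
Attorney fees: 30% of $403,980 = $121,194
Total before cap: $403,980 + $121,194 = $525,174
Cap at $1,031,100: $525,174 is within the cap, no reduction.

$525,174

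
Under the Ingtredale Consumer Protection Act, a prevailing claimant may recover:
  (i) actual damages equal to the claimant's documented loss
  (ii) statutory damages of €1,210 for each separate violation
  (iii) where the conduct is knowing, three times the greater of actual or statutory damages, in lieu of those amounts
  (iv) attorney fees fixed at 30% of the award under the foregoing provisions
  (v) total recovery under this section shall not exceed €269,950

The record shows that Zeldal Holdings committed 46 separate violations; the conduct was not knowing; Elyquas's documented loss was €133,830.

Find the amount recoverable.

Total recovery: €246,337

Statutory damages: 46 × €1,210 = €55,660
Conduct not knowing: the in-lieu enhancement does not apply.
Actual plus statutory damages: €133,830 + €55,660 = €189,490
Attorney fees: 30% of €189,490 = €56,847
Total before cap: €189,490 + €56,847 = €246,337
Cap at €269,950: €246,337 is within the cap, no reduction.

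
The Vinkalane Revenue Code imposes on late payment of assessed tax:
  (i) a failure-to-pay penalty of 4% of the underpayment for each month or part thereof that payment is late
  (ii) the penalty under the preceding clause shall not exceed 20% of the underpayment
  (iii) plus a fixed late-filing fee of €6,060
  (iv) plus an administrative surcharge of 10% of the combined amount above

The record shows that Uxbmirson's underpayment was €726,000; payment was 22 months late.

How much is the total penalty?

Accrued rate: 4% × 22 = 88%, capped at 20% → 20%
Failure-to-pay penalty: 20% of €726,000 = €145,200
Penalty before surcharge: €145,200 + €6,060 = €151,260
Administrative surcharge: 10% of €151,260 = €15,126
Total penalty: €151,260 + €15,126 = €166,386

Penalty: €166,386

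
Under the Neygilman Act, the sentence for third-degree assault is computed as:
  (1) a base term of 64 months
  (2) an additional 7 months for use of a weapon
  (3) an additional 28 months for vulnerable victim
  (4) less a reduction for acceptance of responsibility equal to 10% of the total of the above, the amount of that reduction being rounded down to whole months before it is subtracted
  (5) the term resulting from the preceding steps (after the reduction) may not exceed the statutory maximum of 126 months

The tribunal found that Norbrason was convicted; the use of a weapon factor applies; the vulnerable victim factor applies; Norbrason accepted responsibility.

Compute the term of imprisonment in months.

Use of a weapon enhancement: +7 months
Vulnerable victim enhancement: +28 months
Adjusted term: 64 months + 7 months + 28 months = 99 months
Acceptance of responsibility reduction: 10% of 99 months = 9 months (rounded down)
After reduction: 99 − 9 = 90 months
Cap at 126 months: 90 months is within the cap, no reduction.

90 months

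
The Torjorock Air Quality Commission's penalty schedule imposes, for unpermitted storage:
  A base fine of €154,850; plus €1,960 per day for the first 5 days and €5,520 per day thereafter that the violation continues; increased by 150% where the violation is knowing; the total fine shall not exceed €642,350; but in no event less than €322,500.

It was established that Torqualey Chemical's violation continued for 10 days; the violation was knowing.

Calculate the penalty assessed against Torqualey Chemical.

€480,625

First 5 days: 5 × €1,960 = €9,800
Remaining days: (10 − 5) × €5,520 = €27,600
Per-day component: €9,800 + €27,600 = €37,400
Base plus per-day: €154,850 + €37,400 = €192,250
Enhancement: 150% of €192,250 = €288,375
Enhanced fine: €192,250 + €288,375 = €480,625
Cap at €642,350: €480,625 is within the cap, no reduction.
Minimum €322,500: €480,625 meets the minimum, no increase.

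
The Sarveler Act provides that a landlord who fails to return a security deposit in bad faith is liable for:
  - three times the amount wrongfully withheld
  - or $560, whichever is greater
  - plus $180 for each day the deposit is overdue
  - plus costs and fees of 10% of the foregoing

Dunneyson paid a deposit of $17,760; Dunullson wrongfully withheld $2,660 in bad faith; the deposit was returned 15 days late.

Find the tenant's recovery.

Trebled: 3 × $2,660 = $7,980
Minimum $560: $7,980 meets the minimum, no increase.
Late-return penalty: 15 × $180 = $2,700
Damages plus late penalty: $7,980 + $2,700 = $10,680
Costs and fees: 10% of $10,680 = $1,068
Total recovery: $10,680 + $1,068 = $11,748

Recovery: $11,748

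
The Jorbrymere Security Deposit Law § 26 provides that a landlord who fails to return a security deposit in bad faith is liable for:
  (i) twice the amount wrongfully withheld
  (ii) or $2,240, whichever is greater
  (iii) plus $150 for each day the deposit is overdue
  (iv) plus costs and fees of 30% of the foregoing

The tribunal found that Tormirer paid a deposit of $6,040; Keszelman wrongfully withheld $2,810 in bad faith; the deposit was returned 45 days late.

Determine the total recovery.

$16,081

Doubled: 2 × $2,810 = $5,620
Minimum $2,240: $5,620 meets the minimum, no increase.
Late-return penalty: 45 × $150 = $6,750
Damages plus late penalty: $5,620 + $6,750 = $12,370
Costs and fees: 30% of $12,370 = $3,711
Total recovery: $12,370 + $3,711 = $16,081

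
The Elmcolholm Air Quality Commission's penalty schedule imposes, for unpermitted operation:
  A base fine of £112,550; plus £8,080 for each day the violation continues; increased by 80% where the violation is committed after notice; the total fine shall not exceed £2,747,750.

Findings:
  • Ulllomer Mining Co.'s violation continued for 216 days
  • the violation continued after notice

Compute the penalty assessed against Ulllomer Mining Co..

£2,747,750

Per-day component: 216 × £8,080 = £1,745,280
Base plus per-day: £112,550 + £1,745,280 = £1,857,830
Enhancement: 80% of £1,857,830 = £1,486,264
Enhanced fine: £1,857,830 + £1,486,264 = £3,344,094
Cap at £2,747,750: £3,344,094 exceeds the cap → £2,747,750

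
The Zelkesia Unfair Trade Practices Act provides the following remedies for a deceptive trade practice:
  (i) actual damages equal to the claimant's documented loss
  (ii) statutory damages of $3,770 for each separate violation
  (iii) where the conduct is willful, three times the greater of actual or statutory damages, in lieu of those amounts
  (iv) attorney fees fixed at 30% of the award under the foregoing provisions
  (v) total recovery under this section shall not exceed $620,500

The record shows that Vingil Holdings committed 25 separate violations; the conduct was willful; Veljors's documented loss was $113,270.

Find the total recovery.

$441,753

Statutory damages: 25 × $3,770 = $94,250
Greater of actual damages ($113,270) or statutory damages ($94,250): $113,270
Trebled: 3 × $113,270 = $339,810
Attorney fees: 30% of $339,810 = $101,943
Total before cap: $339,810 + $101,943 = $441,753
Cap at $620,500: $441,753 is within the cap, no reduction.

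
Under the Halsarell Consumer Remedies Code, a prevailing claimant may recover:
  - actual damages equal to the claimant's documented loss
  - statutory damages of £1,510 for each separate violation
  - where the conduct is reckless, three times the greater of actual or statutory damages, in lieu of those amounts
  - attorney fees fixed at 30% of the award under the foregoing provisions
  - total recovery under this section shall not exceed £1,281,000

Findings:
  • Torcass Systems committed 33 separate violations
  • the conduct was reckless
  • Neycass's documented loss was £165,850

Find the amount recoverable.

Total recovery: £646,815

Statutory damages: 33 × £1,510 = £49,830
Greater of actual damages (£165,850) or statutory damages (£49,830): £165,850
Trebled: 3 × £165,850 = £497,550
Attorney fees: 30% of £497,550 = £149,265
Total before cap: £497,550 + £149,265 = £646,815
Cap at £1,281,000: £646,815 is within the cap, no reduction.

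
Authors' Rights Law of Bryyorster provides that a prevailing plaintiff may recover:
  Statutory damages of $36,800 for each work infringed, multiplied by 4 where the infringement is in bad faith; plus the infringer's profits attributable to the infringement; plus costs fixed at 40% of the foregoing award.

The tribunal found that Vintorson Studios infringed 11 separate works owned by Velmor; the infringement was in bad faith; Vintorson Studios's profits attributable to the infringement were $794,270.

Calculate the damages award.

Award: $3,378,858

Statutory damages: 11 × $36,800 = $404,800
Multiplied by 4: 4 × $404,800 = $1,619,200
Combined award: $1,619,200 + $794,270 = $2,413,470
Costs: 40% of $2,413,470 = $965,388
Award plus costs: $2,413,470 + $965,388 = $3,378,858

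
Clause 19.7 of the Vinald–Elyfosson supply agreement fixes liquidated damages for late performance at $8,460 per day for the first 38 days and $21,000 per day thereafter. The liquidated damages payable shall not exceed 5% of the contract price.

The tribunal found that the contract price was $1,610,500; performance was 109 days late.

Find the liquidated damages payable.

$80,525

First 38 days: 38 × $8,460 = $321,480
Remaining days: (109 − 38) × $21,000 = $1,491,000
Accrued per-day damages: $321,480 + $1,491,000 = $1,812,480
Cap: 5% of $1,610,500 = $80,525
Cap at $80,525: $1,812,480 exceeds the cap → $80,525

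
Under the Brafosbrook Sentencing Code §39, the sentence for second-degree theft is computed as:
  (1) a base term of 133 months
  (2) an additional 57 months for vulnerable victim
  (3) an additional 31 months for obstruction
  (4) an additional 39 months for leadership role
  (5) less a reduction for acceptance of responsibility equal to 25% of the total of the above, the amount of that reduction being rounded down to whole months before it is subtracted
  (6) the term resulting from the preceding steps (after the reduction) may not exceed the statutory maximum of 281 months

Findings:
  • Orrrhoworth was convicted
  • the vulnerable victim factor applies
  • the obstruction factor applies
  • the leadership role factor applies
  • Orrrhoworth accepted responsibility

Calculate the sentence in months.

Vulnerable victim enhancement: +57 months
Obstruction enhancement: +31 months
Leadership role enhancement: +39 months
Adjusted term: 133 months + 57 months + 31 months + 39 months = 260 months
Acceptance of responsibility reduction: 25% of 260 months = 65 months (rounded down)
After reduction: 260 − 65 = 195 months
Cap at 281 months: 195 months is within the cap, no reduction.

Sentence: 195 months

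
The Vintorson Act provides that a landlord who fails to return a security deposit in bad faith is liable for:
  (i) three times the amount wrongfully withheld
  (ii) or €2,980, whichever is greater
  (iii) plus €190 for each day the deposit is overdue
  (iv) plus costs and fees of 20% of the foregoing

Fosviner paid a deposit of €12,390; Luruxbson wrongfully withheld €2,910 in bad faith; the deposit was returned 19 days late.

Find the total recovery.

€14,808

Trebled: 3 × €2,910 = €8,730
Minimum €2,980: €8,730 meets the minimum, no increase.
Late-return penalty: 19 × €190 = €3,610
Damages plus late penalty: €8,730 + €3,610 = €12,340
Costs and fees: 20% of €12,340 = €2,468
Total recovery: €12,340 + €2,468 = €14,808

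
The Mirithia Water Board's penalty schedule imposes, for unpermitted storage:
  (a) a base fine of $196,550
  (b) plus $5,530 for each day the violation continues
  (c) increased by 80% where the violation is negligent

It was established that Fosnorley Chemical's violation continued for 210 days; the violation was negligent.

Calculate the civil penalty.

Per-day component: 210 × $5,530 = $1,161,300
Base plus per-day: $196,550 + $1,161,300 = $1,357,850
Enhancement: 80% of $1,357,850 = $1,086,280
Enhanced fine: $1,357,850 + $1,086,280 = $2,444,130

$2,444,130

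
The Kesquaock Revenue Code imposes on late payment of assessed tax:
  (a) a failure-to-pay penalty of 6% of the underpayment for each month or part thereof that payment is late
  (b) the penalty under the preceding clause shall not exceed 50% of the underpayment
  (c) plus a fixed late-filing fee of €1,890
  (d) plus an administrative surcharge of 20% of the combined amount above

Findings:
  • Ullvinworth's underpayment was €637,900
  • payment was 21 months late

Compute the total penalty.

€385,008

Accrued rate: 6% × 21 = 126%, capped at 50% → 50%
Failure-to-pay penalty: 50% of €637,900 = €318,950
Penalty before surcharge: €318,950 + €1,890 = €320,840
Administrative surcharge: 20% of €320,840 = €64,168
Total penalty: €320,840 + €64,168 = €385,008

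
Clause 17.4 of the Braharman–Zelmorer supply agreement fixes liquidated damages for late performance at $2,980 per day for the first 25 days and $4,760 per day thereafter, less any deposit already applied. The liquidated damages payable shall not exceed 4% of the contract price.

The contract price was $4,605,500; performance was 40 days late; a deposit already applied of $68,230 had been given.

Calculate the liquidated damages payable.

First 25 days: 25 × $2,980 = $74,500
Remaining days: (40 − 25) × $4,760 = $71,400
Accrued per-day damages: $74,500 + $71,400 = $145,900
Less deposit already applied: $145,900 − $68,230 = $77,670
Cap: 4% of $4,605,500 = $184,220
Cap at $184,220: $77,670 is within the cap, no reduction.

$77,670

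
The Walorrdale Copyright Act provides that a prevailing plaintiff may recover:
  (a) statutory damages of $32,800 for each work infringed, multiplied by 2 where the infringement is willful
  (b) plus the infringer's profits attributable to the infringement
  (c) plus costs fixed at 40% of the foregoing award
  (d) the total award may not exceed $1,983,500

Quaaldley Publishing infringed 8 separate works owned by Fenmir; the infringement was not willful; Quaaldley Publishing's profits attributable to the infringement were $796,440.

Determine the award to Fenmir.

Statutory damages: 8 × $32,800 = $262,400
Infringement not willful: no ×2 enhancement.
Combined award: $262,400 + $796,440 = $1,058,840
Costs: 40% of $1,058,840 = $423,536
Award plus costs: $1,058,840 + $423,536 = $1,482,376
Cap at $1,983,500: $1,482,376 is within the cap, no reduction.

$1,482,376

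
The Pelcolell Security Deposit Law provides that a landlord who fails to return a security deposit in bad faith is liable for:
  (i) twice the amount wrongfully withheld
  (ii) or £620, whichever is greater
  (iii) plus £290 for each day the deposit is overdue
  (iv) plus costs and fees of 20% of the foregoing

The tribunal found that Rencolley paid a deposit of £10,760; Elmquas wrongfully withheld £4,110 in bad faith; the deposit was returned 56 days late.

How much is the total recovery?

£29,352

Doubled: 2 × £4,110 = £8,220
Minimum £620: £8,220 meets the minimum, no increase.
Late-return penalty: 56 × £290 = £16,240
Damages plus late penalty: £8,220 + £16,240 = £24,460
Costs and fees: 20% of £24,460 = £4,892
Total recovery: £24,460 + £4,892 = £29,352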